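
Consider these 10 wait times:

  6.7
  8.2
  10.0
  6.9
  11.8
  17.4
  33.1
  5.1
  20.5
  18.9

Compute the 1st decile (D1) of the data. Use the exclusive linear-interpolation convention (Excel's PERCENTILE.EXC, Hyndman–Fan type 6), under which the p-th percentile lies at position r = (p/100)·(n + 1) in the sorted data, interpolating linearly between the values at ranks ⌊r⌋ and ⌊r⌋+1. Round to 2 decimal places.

5.26

Sorted: 5.1, 6.7, 6.9, 8.2, 10.0, 11.8, 17.4, 18.9, 20.5, 33.1.
n = 10.
r = (10/100)·(10 + 1) = 1.1.
Rank 1 is 5.1 and rank 2 is 6.7.
Interpolate: 5.1 + 0.1·(6.7 − 5.1) = 5.1 + 0.1·1.6 = 5.26.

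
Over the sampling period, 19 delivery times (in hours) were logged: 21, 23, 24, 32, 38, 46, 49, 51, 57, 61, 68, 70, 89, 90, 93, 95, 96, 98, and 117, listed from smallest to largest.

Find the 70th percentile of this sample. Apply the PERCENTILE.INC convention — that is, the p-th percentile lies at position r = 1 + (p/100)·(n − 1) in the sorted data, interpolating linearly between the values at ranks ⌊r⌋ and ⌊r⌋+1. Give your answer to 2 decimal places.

n = 19.
r = 1 + (70/100)·(19 − 1) = 1 + 12.6 = 13.6.
Rank 13 is 89 and rank 14 is 90.
Interpolate: 89 + 0.6·(90 − 89) = 89 + 0.6·1 = 89.6.

89.60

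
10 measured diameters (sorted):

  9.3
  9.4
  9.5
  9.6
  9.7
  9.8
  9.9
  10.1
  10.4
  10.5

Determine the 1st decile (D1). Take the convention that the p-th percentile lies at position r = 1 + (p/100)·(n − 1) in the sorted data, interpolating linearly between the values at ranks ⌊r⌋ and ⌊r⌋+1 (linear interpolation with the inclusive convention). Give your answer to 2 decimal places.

9.39

n = 10.
r = 1 + (10/100)·(10 − 1) = 1 + 0.9 = 1.9.
Rank 1 is 9.3 and rank 2 is 9.4.
Interpolate: 9.3 + 0.9·(9.4 − 9.3) = 9.3 + 0.9·0.1 = 9.39.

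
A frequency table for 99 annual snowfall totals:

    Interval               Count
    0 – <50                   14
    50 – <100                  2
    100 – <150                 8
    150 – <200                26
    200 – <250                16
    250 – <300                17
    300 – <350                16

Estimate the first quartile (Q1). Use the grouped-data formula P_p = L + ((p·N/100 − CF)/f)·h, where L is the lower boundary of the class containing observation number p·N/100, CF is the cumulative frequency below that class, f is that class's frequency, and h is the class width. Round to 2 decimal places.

151.44

N = 99; target position k = 25/100 · 99 = 24.75.
Cumulative frequencies: 14, 16, 24, 50, 66, 83, 99.
Observation 24.75 falls in the class 150 – <200.
L = 150, CF = 24, f = 26, h = 50.
P25 = 150 + ((24.75 − 24)/26)·50 = 150 + 1.44231 = 151.442.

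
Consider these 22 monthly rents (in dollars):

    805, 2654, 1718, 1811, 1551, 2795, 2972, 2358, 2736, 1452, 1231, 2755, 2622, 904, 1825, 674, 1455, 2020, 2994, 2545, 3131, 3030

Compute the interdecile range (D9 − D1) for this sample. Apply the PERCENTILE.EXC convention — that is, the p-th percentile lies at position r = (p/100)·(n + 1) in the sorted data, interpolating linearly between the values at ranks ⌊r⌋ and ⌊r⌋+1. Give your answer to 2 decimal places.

2184.50

Sorted: 674, 805, 904, 1231, 1452, 1455, 1551, 1718, 1811, 1825, 2020, 2358, 2545, 2622, 2654, 2736, 2755, 2795, 2972, 2994, 3030, 3131.
n = 22.
P10: r = 2.3; ranks 2–3 are 805, 904; interpolating gives 834.7.
P90: r = 20.7; ranks 20–21 are 2994, 3030; interpolating gives 3019.2.
Difference: 3019.2 − 834.7 = 2184.5.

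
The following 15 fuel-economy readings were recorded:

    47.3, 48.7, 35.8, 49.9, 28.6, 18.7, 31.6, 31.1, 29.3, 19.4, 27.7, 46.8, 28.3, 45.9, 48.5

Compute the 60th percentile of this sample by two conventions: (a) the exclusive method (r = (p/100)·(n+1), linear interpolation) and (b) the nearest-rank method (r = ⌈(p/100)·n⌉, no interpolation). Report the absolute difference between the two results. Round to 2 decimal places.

6.06

Sorted: 18.7, 19.4, 27.7, 28.3, 28.6, 29.3, 31.1, 31.6, 35.8, 45.9, 46.8, 47.3, 48.5, 48.7, 49.9.
n = 15.
(a) r = 9.6; between ranks 9 (35.8) and 10 (45.9): 41.86.
(b) the nearest-rank method: rank 9 → 35.8.
|41.86 − 35.8| = 6.06.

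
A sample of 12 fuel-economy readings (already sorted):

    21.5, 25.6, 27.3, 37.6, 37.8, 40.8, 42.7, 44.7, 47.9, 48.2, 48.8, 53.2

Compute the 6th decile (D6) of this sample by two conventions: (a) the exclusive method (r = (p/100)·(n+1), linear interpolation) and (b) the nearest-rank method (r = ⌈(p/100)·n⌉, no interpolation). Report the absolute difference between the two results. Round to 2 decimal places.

n = 12.
(a) r = 7.8; between ranks 7 (42.7) and 8 (44.7): 44.3.
(b) the nearest-rank method: rank 8 → 44.7.
|44.3 − 44.7| = 0.4.

0.40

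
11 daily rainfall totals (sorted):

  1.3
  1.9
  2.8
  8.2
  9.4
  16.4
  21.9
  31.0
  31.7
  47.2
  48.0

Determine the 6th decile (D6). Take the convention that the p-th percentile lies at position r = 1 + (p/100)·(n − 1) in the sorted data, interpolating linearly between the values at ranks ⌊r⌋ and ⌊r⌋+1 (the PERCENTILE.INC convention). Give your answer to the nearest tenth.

n = 11.
r = 1 + (60/100)·(11 − 1) = 1 + 6 = 7.
r is an integer, so P60 is the value at rank 7: 21.9.

21.9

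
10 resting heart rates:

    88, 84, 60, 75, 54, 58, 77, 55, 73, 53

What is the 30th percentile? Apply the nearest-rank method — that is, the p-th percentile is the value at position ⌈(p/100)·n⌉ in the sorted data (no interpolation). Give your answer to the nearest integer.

Sorted: 53, 54, 55, 58, 60, 73, 75, 77, 84, 88.
n = 10.
Position = ⌈30/100 · 10⌉ = ⌈3⌉ = 3.
The value at rank 3 is 55.

55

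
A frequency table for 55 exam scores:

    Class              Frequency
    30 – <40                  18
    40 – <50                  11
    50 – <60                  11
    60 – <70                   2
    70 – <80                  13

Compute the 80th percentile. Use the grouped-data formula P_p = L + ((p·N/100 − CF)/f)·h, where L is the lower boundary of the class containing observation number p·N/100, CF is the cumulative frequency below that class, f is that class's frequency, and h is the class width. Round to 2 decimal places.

71.54

N = 55; target position k = 80/100 · 55 = 44.
Cumulative frequencies: 18, 29, 40, 42, 55.
Observation 44 falls in the class 70 – <80.
L = 70, CF = 42, f = 13, h = 10.
P80 = 70 + ((44 − 42)/13)·10 = 70 + 1.53846 = 71.5385.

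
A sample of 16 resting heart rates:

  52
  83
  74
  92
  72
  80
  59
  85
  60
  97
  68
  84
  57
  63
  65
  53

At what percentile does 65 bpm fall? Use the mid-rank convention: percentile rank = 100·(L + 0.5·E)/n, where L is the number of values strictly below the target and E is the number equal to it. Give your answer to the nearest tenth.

40.6

Sorted: 52, 53, 57, 59, 60, 63, 65, 68, 72, 74, 80, 83, 84, 85, 92, 97.
Count below 65: L = 6; count equal: E = 1; n = 16.
Percentile rank = 100·(6 + 0.5·1)/16 = 100·6.5/16 = 40.62.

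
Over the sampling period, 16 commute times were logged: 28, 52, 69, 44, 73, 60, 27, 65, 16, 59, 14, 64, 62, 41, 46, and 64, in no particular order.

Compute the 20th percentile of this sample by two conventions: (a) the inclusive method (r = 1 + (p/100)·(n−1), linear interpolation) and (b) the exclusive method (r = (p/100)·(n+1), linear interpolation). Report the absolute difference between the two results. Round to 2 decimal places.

Sorted: 14, 16, 27, 28, 41, 44, 46, 52, 59, 60, 62, 64, 64, 65, 69, 73.
n = 16.
(a) r = 4 → value at rank 4 = 28.
(b) r = 3.4; between ranks 3 (27) and 4 (28): 27.4.
|28 − 27.4| = 0.6.

0.60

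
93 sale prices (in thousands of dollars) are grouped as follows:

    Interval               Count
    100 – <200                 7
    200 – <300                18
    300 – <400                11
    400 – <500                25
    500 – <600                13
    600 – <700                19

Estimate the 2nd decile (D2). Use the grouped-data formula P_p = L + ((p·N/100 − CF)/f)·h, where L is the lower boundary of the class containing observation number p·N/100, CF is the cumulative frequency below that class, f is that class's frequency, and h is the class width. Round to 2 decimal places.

N = 93; target position k = 20/100 · 93 = 18.6.
Cumulative frequencies: 7, 25, 36, 61, 74, 93.
Observation 18.6 falls in the class 200 – <300.
L = 200, CF = 7, f = 18, h = 100.
P20 = 200 + ((18.6 − 7)/18)·100 = 200 + 64.4444 = 264.444.

264.44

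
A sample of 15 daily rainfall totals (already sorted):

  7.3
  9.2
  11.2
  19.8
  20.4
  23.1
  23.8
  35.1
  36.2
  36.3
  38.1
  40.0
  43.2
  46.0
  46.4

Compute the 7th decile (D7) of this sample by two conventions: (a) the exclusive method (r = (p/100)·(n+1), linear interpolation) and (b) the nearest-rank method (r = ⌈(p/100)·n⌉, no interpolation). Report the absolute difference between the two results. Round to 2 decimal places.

n = 15.
(a) r = 11.2; between ranks 11 (38.1) and 12 (40.0): 38.48.
(b) the nearest-rank method: rank 11 → 38.1.
|38.48 − 38.1| = 0.38.

0.38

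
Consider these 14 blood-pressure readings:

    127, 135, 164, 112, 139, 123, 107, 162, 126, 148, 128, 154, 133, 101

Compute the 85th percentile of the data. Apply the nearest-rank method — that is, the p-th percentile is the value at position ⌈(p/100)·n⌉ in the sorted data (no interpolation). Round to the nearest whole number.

Sorted: 101, 107, 112, 123, 126, 127, 128, 133, 135, 139, 148, 154, 162, 164.
n = 14.
Position = ⌈85/100 · 14⌉ = ⌈11.9⌉ = 12.
The value at rank 12 is 154.

154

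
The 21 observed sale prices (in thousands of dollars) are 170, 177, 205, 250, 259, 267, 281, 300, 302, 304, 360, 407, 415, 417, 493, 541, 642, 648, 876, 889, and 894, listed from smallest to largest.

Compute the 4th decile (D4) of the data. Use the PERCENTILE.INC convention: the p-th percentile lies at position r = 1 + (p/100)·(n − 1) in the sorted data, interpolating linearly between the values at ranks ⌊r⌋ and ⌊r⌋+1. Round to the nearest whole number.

302

n = 21.
r = 1 + (40/100)·(21 − 1) = 1 + 8 = 9.
r is an integer, so P40 is the value at rank 9: 302.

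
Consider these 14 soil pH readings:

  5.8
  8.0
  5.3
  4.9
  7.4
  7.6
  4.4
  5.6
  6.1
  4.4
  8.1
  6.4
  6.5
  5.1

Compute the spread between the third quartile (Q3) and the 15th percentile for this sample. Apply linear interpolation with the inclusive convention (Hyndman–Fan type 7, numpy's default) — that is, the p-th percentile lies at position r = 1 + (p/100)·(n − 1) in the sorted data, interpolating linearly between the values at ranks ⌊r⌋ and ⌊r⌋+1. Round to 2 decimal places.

Sorted: 4.4, 4.4, 4.9, 5.1, 5.3, 5.6, 5.8, 6.1, 6.4, 6.5, 7.4, 7.6, 8.0, 8.1.
n = 14.
P15: r = 2.95; ranks 2–3 are 4.4, 4.9; interpolating gives 4.875.
P75: r = 10.75; ranks 10–11 are 6.5, 7.4; interpolating gives 7.175.
Difference: 7.175 − 4.875 = 2.3.

2.30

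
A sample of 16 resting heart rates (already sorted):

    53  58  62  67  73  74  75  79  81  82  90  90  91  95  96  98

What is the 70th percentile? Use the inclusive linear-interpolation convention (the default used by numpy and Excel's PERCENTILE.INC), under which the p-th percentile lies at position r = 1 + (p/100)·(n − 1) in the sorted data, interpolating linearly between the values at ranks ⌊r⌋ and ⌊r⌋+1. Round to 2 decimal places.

90.00

n = 16.
r = 1 + (70/100)·(16 − 1) = 1 + 10.5 = 11.5.
Rank 11 is 90 and rank 12 is 90.
Interpolate: 90 + 0.5·(90 − 90) = 90 + 0.5·0 = 90.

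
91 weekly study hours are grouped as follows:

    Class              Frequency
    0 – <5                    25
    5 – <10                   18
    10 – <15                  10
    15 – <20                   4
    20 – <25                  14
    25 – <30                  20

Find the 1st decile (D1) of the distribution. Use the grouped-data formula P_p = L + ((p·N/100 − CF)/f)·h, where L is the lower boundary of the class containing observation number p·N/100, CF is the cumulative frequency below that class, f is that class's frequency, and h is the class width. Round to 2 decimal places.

1.82

N = 91; target position k = 10/100 · 91 = 9.1.
Cumulative frequencies: 25, 43, 53, 57, 71, 91.
Observation 9.1 falls in the class 0 – <5.
L = 0, CF = 0, f = 25, h = 5.
P10 = 0 + ((9.1 − 0)/25)·5 = 0 + 1.82 = 1.82.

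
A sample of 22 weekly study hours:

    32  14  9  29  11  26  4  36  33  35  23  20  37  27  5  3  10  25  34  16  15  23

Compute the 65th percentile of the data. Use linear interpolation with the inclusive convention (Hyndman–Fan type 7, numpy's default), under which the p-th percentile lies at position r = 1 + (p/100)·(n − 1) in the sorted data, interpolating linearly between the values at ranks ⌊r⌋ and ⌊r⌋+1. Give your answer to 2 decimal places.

26.65

Sorted: 3, 4, 5, 9, 10, 11, 14, 15, 16, 20, 23, 23, 25, 26, 27, 29, 32, 33, 34, 35, 36, 37.
n = 22.
r = 1 + (65/100)·(22 − 1) = 1 + 13.65 = 14.65.
Rank 14 is 26 and rank 15 is 27.
Interpolate: 26 + 0.65·(27 − 26) = 26 + 0.65·1 = 26.65.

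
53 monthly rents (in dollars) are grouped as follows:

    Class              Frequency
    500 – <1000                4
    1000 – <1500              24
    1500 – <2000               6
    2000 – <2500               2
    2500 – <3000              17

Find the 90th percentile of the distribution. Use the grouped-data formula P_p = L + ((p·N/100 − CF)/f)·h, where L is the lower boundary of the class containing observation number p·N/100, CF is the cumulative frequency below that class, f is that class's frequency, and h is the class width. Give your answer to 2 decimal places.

2844.12

N = 53; target position k = 90/100 · 53 = 47.7.
Cumulative frequencies: 4, 28, 34, 36, 53.
Observation 47.7 falls in the class 2500 – <3000.
L = 2500, CF = 36, f = 17, h = 500.
P90 = 2500 + ((47.7 − 36)/17)·500 = 2500 + 344.118 = 2844.12.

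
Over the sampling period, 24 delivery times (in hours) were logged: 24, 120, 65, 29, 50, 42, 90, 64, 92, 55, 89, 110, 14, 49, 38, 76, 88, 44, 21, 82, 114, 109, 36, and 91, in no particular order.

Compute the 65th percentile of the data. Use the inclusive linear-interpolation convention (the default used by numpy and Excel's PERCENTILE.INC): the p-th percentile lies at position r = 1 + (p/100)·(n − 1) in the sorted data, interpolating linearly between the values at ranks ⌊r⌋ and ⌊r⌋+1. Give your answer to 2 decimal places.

Sorted: 14, 21, 24, 29, 36, 38, 42, 44, 49, 50, 55, 64, 65, 76, 82, 88, 89, 90, 91, 92, 109, 110, 114, 120.
n = 24.
r = 1 + (65/100)·(24 − 1) = 1 + 14.95 = 15.95.
Rank 15 is 82 and rank 16 is 88.
Interpolate: 82 + 0.95·(88 − 82) = 82 + 0.95·6 = 87.7.

87.70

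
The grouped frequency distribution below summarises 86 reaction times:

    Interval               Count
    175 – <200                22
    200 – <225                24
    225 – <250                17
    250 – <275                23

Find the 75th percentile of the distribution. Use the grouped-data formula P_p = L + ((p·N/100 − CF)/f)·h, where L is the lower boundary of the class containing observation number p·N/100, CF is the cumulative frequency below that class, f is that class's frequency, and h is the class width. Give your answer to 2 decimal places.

N = 86; target position k = 75/100 · 86 = 64.5.
Cumulative frequencies: 22, 46, 63, 86.
Observation 64.5 falls in the class 250 – <275.
L = 250, CF = 63, f = 23, h = 25.
P75 = 250 + ((64.5 − 63)/23)·25 = 250 + 1.63043 = 251.63.

251.63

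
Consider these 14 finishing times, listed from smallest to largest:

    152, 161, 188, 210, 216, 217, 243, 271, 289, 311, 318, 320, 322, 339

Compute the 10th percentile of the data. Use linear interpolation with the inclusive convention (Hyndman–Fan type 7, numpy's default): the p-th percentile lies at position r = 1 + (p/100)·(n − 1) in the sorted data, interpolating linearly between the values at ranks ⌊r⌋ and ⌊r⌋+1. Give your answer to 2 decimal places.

169.10

n = 14.
r = 1 + (10/100)·(14 − 1) = 1 + 1.3 = 2.3.
Rank 2 is 161 and rank 3 is 188.
Interpolate: 161 + 0.3·(188 − 161) = 161 + 0.3·27 = 169.1.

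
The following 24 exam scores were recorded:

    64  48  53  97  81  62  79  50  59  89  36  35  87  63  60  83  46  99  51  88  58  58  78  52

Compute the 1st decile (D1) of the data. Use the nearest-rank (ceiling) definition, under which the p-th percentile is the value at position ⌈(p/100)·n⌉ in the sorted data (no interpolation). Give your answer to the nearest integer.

46

Sorted: 35, 36, 46, 48, 50, 51, 52, 53, 58, 58, 59, 60, 62, 63, 64, 78, 79, 81, 83, 87, 88, 89, 97, 99.
n = 24.
Position = ⌈10/100 · 24⌉ = ⌈2.4⌉ = 3.
The value at rank 3 is 46.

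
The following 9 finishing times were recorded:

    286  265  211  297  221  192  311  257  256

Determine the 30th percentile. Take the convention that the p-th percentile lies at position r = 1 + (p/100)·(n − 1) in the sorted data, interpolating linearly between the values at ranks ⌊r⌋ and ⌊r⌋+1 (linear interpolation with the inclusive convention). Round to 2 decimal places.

235.00

Sorted: 192, 211, 221, 256, 257, 265, 286, 297, 311.
n = 9.
r = 1 + (30/100)·(9 − 1) = 1 + 2.4 = 3.4.
Rank 3 is 221 and rank 4 is 256.
Interpolate: 221 + 0.4·(256 − 221) = 221 + 0.4·35 = 235.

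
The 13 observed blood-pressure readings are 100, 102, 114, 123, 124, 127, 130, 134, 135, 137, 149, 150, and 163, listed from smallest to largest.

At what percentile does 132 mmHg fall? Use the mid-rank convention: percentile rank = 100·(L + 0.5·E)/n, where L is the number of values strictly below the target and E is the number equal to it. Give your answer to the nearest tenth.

53.8

Count below 132: L = 7; count equal: E = 0; n = 13.
Percentile rank = 100·(7 + 0.5·0)/13 = 100·7/13 = 53.85.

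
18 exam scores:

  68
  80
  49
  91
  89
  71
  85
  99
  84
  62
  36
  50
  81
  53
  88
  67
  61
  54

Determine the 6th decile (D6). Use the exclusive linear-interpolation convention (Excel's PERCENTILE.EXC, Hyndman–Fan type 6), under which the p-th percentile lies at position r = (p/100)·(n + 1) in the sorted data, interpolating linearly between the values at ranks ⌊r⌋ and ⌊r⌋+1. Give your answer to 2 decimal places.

Sorted: 36, 49, 50, 53, 54, 61, 62, 67, 68, 71, 80, 81, 84, 85, 88, 89, 91, 99.
n = 18.
r = (60/100)·(18 + 1) = 11.4.
Rank 11 is 80 and rank 12 is 81.
Interpolate: 80 + 0.4·(81 − 80) = 80 + 0.4·1 = 80.4.

80.40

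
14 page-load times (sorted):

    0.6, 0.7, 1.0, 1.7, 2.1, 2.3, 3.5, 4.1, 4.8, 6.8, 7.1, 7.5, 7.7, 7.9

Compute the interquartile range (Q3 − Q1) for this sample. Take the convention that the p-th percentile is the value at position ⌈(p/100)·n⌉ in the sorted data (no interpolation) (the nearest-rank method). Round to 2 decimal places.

5.40

n = 14.
P25: rank ⌈25/100·14⌉ = 4 → 1.7.
P75: rank ⌈75/100·14⌉ = 11 → 7.1.
Difference: 7.1 − 1.7 = 5.4.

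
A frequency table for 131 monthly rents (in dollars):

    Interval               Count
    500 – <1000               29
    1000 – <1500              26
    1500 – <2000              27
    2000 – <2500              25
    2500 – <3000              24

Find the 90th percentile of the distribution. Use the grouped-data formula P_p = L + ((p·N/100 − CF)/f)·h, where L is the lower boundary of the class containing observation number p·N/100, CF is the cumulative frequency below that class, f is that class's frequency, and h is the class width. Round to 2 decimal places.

N = 131; target position k = 90/100 · 131 = 117.9.
Cumulative frequencies: 29, 55, 82, 107, 131.
Observation 117.9 falls in the class 2500 – <3000.
L = 2500, CF = 107, f = 24, h = 500.
P90 = 2500 + ((117.9 − 107)/24)·500 = 2500 + 227.083 = 2727.08.

2727.08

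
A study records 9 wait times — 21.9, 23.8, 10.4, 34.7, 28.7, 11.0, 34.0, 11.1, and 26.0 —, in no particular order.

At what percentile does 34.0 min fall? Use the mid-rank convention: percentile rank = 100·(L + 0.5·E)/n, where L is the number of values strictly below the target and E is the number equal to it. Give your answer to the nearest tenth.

Sorted: 10.4, 11.0, 11.1, 21.9, 23.8, 26.0, 28.7, 34.0, 34.7.
Count below 34.0: L = 7; count equal: E = 1; n = 9.
Percentile rank = 100·(7 + 0.5·1)/9 = 100·7.5/9 = 83.33.

83.3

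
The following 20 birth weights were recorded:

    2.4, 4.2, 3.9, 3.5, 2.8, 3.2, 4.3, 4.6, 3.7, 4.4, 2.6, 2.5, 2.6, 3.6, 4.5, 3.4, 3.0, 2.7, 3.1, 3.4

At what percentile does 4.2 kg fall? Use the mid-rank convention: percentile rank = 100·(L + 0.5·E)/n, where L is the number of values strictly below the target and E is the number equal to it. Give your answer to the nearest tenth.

77.5

Sorted: 2.4, 2.5, 2.6, 2.6, 2.7, 2.8, 3.0, 3.1, 3.2, 3.4, 3.4, 3.5, 3.6, 3.7, 3.9, 4.2, 4.3, 4.4, 4.5, 4.6.
Count below 4.2: L = 15; count equal: E = 1; n = 20.
Percentile rank = 100·(15 + 0.5·1)/20 = 100·15.5/20 = 77.5.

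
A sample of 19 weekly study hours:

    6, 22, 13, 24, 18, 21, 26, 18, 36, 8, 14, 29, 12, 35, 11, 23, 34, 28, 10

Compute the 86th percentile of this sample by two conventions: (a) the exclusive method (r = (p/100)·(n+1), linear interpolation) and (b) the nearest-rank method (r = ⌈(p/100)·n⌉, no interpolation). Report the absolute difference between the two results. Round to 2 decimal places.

0.20

Sorted: 6, 8, 10, 11, 12, 13, 14, 18, 18, 21, 22, 23, 24, 26, 28, 29, 34, 35, 36.
n = 19.
(a) r = 17.2; between ranks 17 (34) and 18 (35): 34.2.
(b) the nearest-rank method: rank 17 → 34.
|34.2 − 34| = 0.2.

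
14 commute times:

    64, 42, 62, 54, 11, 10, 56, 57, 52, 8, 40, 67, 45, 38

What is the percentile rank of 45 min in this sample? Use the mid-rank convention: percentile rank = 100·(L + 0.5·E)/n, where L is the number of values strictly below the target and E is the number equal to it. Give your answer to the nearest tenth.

Sorted: 8, 10, 11, 38, 40, 42, 45, 52, 54, 56, 57, 62, 64, 67.
Count below 45: L = 6; count equal: E = 1; n = 14.
Percentile rank = 100·(6 + 0.5·1)/14 = 100·6.5/14 = 46.43.

46.4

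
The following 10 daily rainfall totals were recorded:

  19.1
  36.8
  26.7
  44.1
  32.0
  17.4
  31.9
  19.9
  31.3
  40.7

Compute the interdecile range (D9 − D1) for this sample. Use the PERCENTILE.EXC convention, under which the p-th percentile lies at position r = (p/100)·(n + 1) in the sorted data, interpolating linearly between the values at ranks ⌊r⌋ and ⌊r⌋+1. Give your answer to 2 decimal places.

26.19

Sorted: 17.4, 19.1, 19.9, 26.7, 31.3, 31.9, 32.0, 36.8, 40.7, 44.1.
n = 10.
P10: r = 1.1; ranks 1–2 are 17.4, 19.1; interpolating gives 17.57.
P90: r = 9.9; ranks 9–10 are 40.7, 44.1; interpolating gives 43.76.
Difference: 43.76 − 17.57 = 26.19.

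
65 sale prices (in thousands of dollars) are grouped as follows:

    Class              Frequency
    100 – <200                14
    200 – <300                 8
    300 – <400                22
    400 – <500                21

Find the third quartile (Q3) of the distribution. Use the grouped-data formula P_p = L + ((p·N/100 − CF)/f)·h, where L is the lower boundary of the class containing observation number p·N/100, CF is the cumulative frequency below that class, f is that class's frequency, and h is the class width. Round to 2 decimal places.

422.62

N = 65; target position k = 75/100 · 65 = 48.75.
Cumulative frequencies: 14, 22, 44, 65.
Observation 48.75 falls in the class 400 – <500.
L = 400, CF = 44, f = 21, h = 100.
P75 = 400 + ((48.75 − 44)/21)·100 = 400 + 22.619 = 422.619.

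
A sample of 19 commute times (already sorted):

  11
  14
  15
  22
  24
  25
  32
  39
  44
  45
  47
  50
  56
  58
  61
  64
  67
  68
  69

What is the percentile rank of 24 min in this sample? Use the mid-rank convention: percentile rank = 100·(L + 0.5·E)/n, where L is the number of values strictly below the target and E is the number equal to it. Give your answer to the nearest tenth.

Count below 24: L = 4; count equal: E = 1; n = 19.
Percentile rank = 100·(4 + 0.5·1)/19 = 100·4.5/19 = 23.68.

23.7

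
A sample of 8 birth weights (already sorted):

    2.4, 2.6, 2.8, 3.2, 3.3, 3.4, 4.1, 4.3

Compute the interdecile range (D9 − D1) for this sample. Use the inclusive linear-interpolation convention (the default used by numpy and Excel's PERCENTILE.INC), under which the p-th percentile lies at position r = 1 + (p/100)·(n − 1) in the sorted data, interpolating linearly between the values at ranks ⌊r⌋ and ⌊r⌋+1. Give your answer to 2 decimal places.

n = 8.
P10: r = 1.7; ranks 1–2 are 2.4, 2.6; interpolating gives 2.54.
P90: r = 7.3; ranks 7–8 are 4.1, 4.3; interpolating gives 4.16.
Difference: 4.16 − 2.54 = 1.62.

1.62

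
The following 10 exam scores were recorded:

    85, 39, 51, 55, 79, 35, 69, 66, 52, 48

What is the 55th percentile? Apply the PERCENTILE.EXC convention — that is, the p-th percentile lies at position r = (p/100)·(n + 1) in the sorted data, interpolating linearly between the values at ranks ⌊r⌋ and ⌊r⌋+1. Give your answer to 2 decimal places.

Sorted: 35, 39, 48, 51, 52, 55, 66, 69, 79, 85.
n = 10.
r = (55/100)·(10 + 1) = 6.05.
Rank 6 is 55 and rank 7 is 66.
Interpolate: 55 + 0.05·(66 − 55) = 55 + 0.05·11 = 55.55.

55.55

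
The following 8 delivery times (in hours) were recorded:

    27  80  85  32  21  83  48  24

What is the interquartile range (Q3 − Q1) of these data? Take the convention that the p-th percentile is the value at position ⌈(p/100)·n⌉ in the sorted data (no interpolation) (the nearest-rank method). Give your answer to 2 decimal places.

Sorted: 21, 24, 27, 32, 48, 80, 83, 85.
n = 8.
P25: rank ⌈25/100·8⌉ = 2 → 24.
P75: rank ⌈75/100·8⌉ = 6 → 80.
Difference: 80 − 24 = 56.

56.00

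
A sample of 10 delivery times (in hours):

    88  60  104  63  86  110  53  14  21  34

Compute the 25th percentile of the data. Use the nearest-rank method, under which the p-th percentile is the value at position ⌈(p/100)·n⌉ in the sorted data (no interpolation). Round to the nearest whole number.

34

Sorted: 14, 21, 34, 53, 60, 63, 86, 88, 104, 110.
n = 10.
Position = ⌈25/100 · 10⌉ = ⌈2.5⌉ = 3.
The value at rank 3 is 34.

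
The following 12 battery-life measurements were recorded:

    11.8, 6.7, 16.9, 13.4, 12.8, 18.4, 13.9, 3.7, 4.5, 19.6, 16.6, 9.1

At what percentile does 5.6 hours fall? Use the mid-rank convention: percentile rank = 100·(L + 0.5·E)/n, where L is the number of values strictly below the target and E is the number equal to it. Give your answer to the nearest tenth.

16.7

Sorted: 3.7, 4.5, 6.7, 9.1, 11.8, 12.8, 13.4, 13.9, 16.6, 16.9, 18.4, 19.6.
Count below 5.6: L = 2; count equal: E = 0; n = 12.
Percentile rank = 100·(2 + 0.5·0)/12 = 100·2/12 = 16.67.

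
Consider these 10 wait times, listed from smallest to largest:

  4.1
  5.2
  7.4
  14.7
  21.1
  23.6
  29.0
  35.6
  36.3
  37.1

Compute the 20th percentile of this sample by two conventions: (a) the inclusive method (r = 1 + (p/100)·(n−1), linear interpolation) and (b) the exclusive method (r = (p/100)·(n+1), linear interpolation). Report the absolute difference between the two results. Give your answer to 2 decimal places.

1.32

n = 10.
(a) r = 2.8; between ranks 2 (5.2) and 3 (7.4): 6.96.
(b) r = 2.2; between ranks 2 (5.2) and 3 (7.4): 5.64.
|6.96 − 5.64| = 1.32.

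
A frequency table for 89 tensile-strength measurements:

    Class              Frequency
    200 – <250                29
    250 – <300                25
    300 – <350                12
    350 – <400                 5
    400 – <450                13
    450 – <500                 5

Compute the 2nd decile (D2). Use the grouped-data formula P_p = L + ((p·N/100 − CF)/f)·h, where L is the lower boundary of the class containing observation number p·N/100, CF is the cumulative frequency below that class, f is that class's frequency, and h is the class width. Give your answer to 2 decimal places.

N = 89; target position k = 20/100 · 89 = 17.8.
Cumulative frequencies: 29, 54, 66, 71, 84, 89.
Observation 17.8 falls in the class 200 – <250.
L = 200, CF = 0, f = 29, h = 50.
P20 = 200 + ((17.8 − 0)/29)·50 = 200 + 30.6897 = 230.69.

230.69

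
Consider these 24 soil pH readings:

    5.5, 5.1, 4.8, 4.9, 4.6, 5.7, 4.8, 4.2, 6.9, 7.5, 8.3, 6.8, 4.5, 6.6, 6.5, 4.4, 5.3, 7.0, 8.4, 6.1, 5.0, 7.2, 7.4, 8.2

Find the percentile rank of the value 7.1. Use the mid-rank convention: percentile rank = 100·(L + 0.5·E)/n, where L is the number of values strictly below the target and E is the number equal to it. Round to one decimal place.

Sorted: 4.2, 4.4, 4.5, 4.6, 4.8, 4.8, 4.9, 5.0, 5.1, 5.3, 5.5, 5.7, 6.1, 6.5, 6.6, 6.8, 6.9, 7.0, 7.2, 7.4, 7.5, 8.2, 8.3, 8.4.
Count below 7.1: L = 18; count equal: E = 0; n = 24.
Percentile rank = 100·(18 + 0.5·0)/24 = 100·18/24 = 75.

75.0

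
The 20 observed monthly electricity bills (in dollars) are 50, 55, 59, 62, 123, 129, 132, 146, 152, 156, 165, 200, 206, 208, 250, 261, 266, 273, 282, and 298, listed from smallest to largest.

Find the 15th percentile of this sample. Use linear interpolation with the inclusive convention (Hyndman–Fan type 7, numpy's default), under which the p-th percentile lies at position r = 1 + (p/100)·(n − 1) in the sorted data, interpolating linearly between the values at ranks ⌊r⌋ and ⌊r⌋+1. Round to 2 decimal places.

n = 20.
r = 1 + (15/100)·(20 − 1) = 1 + 2.85 = 3.85.
Rank 3 is 59 and rank 4 is 62.
Interpolate: 59 + 0.85·(62 − 59) = 59 + 0.85·3 = 61.55.

61.55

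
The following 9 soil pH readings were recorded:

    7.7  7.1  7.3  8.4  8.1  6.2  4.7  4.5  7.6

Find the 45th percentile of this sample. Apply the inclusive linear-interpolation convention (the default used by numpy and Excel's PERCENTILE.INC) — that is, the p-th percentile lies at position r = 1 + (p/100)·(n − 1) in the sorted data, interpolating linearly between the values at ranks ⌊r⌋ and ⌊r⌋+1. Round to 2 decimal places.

Sorted: 4.5, 4.7, 6.2, 7.1, 7.3, 7.6, 7.7, 8.1, 8.4.
n = 9.
r = 1 + (45/100)·(9 − 1) = 1 + 3.6 = 4.6.
Rank 4 is 7.1 and rank 5 is 7.3.
Interpolate: 7.1 + 0.6·(7.3 − 7.1) = 7.1 + 0.6·0.2 = 7.22.

7.22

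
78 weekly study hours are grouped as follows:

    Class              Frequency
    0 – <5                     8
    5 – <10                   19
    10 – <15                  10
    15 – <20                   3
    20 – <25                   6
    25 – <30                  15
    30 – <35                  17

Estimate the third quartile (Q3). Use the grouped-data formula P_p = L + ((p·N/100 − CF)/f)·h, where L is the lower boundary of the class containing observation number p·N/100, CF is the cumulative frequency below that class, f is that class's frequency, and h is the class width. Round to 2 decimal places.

29.17

N = 78; target position k = 75/100 · 78 = 58.5.
Cumulative frequencies: 8, 27, 37, 40, 46, 61, 78.
Observation 58.5 falls in the class 25 – <30.
L = 25, CF = 46, f = 15, h = 5.
P75 = 25 + ((58.5 − 46)/15)·5 = 25 + 4.16667 = 29.1667.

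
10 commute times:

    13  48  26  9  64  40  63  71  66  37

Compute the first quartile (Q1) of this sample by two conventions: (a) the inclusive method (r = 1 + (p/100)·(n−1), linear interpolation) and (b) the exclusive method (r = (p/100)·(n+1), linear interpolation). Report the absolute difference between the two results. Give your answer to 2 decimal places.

6.00

Sorted: 9, 13, 26, 37, 40, 48, 63, 64, 66, 71.
n = 10.
(a) r = 3.25; between ranks 3 (26) and 4 (37): 28.75.
(b) r = 2.75; between ranks 2 (13) and 3 (26): 22.75.
|28.75 − 22.75| = 6.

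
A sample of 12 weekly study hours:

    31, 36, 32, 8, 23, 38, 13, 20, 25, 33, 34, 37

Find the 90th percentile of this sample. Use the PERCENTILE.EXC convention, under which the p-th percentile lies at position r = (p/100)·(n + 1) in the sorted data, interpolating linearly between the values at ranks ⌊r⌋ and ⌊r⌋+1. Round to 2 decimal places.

37.70

Sorted: 8, 13, 20, 23, 25, 31, 32, 33, 34, 36, 37, 38.
n = 12.
r = (90/100)·(12 + 1) = 11.7.
Rank 11 is 37 and rank 12 is 38.
Interpolate: 37 + 0.7·(38 − 37) = 37 + 0.7·1 = 37.7.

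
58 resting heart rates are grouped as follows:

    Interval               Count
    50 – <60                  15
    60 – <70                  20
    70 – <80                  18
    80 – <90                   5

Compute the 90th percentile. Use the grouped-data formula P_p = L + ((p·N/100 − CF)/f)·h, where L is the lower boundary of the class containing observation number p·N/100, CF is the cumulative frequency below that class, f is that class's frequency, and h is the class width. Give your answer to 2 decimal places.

N = 58; target position k = 90/100 · 58 = 52.2.
Cumulative frequencies: 15, 35, 53, 58.
Observation 52.2 falls in the class 70 – <80.
L = 70, CF = 35, f = 18, h = 10.
P90 = 70 + ((52.2 − 35)/18)·10 = 70 + 9.55556 = 79.5556.

79.56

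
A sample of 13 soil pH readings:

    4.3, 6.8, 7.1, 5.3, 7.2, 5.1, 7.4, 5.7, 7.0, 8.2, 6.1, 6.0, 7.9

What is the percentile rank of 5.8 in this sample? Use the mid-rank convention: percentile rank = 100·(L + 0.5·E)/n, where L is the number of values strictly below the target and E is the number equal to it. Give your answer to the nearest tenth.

30.8

Sorted: 4.3, 5.1, 5.3, 5.7, 6.0, 6.1, 6.8, 7.0, 7.1, 7.2, 7.4, 7.9, 8.2.
Count below 5.8: L = 4; count equal: E = 0; n = 13.
Percentile rank = 100·(4 + 0.5·0)/13 = 100·4/13 = 30.77.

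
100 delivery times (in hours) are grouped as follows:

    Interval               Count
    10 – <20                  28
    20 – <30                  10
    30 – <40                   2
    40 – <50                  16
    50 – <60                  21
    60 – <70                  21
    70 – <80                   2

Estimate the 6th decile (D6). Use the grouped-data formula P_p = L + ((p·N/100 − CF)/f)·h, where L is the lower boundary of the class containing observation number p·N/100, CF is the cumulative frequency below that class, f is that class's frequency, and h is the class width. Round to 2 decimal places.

51.90

N = 100; target position k = 60/100 · 100 = 60.
Cumulative frequencies: 28, 38, 40, 56, 77, 98, 100.
Observation 60 falls in the class 50 – <60.
L = 50, CF = 56, f = 21, h = 10.
P60 = 50 + ((60 − 56)/21)·10 = 50 + 1.90476 = 51.9048.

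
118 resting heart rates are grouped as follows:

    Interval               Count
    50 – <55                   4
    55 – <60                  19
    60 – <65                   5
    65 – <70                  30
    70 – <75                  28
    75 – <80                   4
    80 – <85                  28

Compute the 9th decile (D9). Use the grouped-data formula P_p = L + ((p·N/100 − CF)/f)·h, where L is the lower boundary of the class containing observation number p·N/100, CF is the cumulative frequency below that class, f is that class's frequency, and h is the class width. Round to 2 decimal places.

N = 118; target position k = 90/100 · 118 = 106.2.
Cumulative frequencies: 4, 23, 28, 58, 86, 90, 118.
Observation 106.2 falls in the class 80 – <85.
L = 80, CF = 90, f = 28, h = 5.
P90 = 80 + ((106.2 − 90)/28)·5 = 80 + 2.89286 = 82.8929.

82.89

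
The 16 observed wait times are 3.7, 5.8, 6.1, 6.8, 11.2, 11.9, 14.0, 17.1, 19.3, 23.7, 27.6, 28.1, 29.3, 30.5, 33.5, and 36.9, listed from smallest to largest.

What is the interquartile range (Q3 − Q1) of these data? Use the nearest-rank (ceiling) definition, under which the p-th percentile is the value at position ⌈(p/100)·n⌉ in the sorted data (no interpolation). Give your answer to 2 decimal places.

n = 16.
P25: rank ⌈25/100·16⌉ = 4 → 6.8.
P75: rank ⌈75/100·16⌉ = 12 → 28.1.
Difference: 28.1 − 6.8 = 21.3.

21.30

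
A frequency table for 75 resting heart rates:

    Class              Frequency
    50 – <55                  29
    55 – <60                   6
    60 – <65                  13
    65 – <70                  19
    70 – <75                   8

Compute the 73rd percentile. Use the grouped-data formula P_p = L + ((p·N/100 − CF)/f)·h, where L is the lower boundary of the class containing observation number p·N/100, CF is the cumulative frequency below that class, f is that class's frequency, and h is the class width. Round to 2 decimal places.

66.78

N = 75; target position k = 73/100 · 75 = 54.75.
Cumulative frequencies: 29, 35, 48, 67, 75.
Observation 54.75 falls in the class 65 – <70.
L = 65, CF = 48, f = 19, h = 5.
P73 = 65 + ((54.75 − 48)/19)·5 = 65 + 1.77632 = 66.7763.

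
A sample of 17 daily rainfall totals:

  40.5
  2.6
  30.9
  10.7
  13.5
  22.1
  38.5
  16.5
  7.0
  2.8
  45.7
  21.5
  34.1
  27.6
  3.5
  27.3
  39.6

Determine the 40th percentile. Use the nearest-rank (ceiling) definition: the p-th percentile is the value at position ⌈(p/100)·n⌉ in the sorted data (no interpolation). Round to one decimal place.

16.5

Sorted: 2.6, 2.8, 3.5, 7.0, 10.7, 13.5, 16.5, 21.5, 22.1, 27.3, 27.6, 30.9, 34.1, 38.5, 39.6, 40.5, 45.7.
n = 17.
Position = ⌈40/100 · 17⌉ = ⌈6.8⌉ = 7.
The value at rank 7 is 16.5.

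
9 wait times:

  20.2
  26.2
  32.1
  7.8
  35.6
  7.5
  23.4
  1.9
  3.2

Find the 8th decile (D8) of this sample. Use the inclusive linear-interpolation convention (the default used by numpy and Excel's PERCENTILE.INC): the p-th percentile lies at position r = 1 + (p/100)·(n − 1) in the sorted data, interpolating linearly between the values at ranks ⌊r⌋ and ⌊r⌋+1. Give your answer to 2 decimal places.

Sorted: 1.9, 3.2, 7.5, 7.8, 20.2, 23.4, 26.2, 32.1, 35.6.
n = 9.
r = 1 + (80/100)·(9 − 1) = 1 + 6.4 = 7.4.
Rank 7 is 26.2 and rank 8 is 32.1.
Interpolate: 26.2 + 0.4·(32.1 − 26.2) = 26.2 + 0.4·5.9 = 28.56.

28.56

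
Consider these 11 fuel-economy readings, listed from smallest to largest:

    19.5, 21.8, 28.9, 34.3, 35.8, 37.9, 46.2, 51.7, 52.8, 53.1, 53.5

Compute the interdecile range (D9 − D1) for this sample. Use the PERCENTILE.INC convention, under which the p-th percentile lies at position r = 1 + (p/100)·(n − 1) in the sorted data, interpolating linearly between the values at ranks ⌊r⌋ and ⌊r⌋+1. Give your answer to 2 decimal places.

31.30

n = 11.
P10: r = 2 (integer) → 21.8.
P90: r = 10 (integer) → 53.1.
Difference: 53.1 − 21.8 = 31.3.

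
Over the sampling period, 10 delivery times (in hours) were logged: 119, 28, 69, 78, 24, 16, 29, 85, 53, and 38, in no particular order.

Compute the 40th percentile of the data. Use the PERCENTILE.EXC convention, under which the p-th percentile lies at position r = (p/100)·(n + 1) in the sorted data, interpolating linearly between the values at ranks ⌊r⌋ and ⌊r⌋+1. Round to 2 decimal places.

Sorted: 16, 24, 28, 29, 38, 53, 69, 78, 85, 119.
n = 10.
r = (40/100)·(10 + 1) = 4.4.
Rank 4 is 29 and rank 5 is 38.
Interpolate: 29 + 0.4·(38 − 29) = 29 + 0.4·9 = 32.6.

32.60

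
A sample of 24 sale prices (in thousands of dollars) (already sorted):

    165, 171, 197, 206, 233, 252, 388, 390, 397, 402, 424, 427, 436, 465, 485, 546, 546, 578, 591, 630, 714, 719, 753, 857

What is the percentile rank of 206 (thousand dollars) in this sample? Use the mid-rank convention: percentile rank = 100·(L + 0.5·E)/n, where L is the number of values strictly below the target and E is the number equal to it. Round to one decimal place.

14.6

Count below 206: L = 3; count equal: E = 1; n = 24.
Percentile rank = 100·(3 + 0.5·1)/24 = 100·3.5/24 = 14.58.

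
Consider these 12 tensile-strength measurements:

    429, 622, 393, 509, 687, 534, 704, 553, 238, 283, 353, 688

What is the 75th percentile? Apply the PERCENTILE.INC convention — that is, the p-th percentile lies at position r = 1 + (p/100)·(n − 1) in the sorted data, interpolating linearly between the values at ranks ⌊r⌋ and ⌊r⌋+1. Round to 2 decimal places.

Sorted: 238, 283, 353, 393, 429, 509, 534, 553, 622, 687, 688, 704.
n = 12.
r = 1 + (75/100)·(12 − 1) = 1 + 8.25 = 9.25.
Rank 9 is 622 and rank 10 is 687.
Interpolate: 622 + 0.25·(687 − 622) = 622 + 0.25·65 = 638.25.

638.25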